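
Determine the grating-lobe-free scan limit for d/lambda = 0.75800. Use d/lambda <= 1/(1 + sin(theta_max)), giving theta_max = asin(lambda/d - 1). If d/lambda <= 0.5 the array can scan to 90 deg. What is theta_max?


lambda/d - 1 = 1/0.75800 - 1 = 0.3192612
theta_max = asin(0.3192612) = 18.62 deg

18.62 deg


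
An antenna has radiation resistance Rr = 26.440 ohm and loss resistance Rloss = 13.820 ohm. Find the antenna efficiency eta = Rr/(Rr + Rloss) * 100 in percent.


eta = 26.440 / (26.440 + 13.820) * 100 = 65.67%

65.67%


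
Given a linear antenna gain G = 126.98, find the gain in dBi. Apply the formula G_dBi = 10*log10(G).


G_dBi = 10 * log10(126.98) = 21.04 dBi

21.04 dBi


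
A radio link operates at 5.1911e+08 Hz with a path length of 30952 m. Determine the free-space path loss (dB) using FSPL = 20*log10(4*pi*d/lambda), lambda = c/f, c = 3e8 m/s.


lambda = c / f = 3.0000e+08 / 5.1911e+08 = 0.5779122 m
FSPL = 20 * log10(4*pi*30952/0.5779122) = 116.6 dB

116.6 dB


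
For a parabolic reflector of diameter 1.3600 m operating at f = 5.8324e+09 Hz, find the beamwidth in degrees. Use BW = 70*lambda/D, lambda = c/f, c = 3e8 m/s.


lambda = c / f = 3.0000e+08 / 5.8324e+09 = 0.05143680 m
BW = 70 * 0.05143680 / 1.3600 = 2.647 deg

2.647 deg


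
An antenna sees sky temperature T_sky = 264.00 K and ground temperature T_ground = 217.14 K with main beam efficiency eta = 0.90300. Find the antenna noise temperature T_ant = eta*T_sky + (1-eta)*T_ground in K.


T_ant = 0.90300 * 264.00 + (1 - 0.90300) * 217.14 = 259.5 K

259.5 K


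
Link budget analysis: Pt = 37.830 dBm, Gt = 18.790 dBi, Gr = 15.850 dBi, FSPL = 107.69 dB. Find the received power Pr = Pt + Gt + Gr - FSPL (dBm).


Pr = 37.830 + 18.790 + 15.850 - 107.69 = -35.22 dBm

-35.22 dBm


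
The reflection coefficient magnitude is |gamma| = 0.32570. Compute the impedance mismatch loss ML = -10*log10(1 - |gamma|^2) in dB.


ML = -10 * log10(1 - 0.32570^2) = -10 * log10(0.89391951) = 0.4870 dB

0.4870 dB


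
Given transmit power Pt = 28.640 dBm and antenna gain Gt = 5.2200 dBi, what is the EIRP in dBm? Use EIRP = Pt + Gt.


EIRP = Pt + Gt = 28.640 + 5.2200 = 33.86 dBm

33.86 dBm


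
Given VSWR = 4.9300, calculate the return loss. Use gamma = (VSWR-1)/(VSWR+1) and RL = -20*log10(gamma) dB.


gamma = (4.9300 - 1) / (4.9300 + 1) = 0.6627319
RL = -20 * log10(0.6627319) = 3.573 dB

3.573 dB


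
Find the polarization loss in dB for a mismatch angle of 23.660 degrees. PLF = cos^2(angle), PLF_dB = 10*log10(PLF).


PLF_linear = cos^2(23.660 deg) = 0.8389515
PLF_dB = 10 * log10(0.8389515) = -0.7626 dB

-0.7626 dB


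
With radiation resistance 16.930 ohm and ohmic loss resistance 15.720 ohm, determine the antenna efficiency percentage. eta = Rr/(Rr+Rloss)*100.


eta = 16.930 / (16.930 + 15.720) * 100 = 51.85%

51.85%


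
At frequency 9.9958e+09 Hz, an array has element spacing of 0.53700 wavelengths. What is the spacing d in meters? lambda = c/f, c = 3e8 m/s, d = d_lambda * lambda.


lambda = c / f = 3.0000e+08 / 9.9958e+09 = 0.03001261 m
d = 0.53700 * 0.03001261 = 0.01612 m

0.01612 m


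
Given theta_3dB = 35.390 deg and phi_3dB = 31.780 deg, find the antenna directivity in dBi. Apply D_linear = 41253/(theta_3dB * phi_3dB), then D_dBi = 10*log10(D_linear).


D_linear = 41253 / (35.390 * 31.780) = 36.67930
D_dBi = 10 * log10(36.67930) = 15.64 dBi

15.64 dBi


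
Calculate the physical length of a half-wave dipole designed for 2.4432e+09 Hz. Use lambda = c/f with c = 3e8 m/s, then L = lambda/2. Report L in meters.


lambda = c / f = 3.0000e+08 / 2.4432e+09 = 0.1227898 m
L = lambda / 2 = 0.1227898 / 2 = 0.06139 m

0.06139 m


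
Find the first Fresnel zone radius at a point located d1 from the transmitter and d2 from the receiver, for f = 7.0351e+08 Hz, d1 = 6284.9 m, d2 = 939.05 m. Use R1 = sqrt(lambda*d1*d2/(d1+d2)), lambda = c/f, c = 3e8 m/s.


lambda = c / f = 3.0000e+08 / 7.0351e+08 = 0.4264332 m
R1 = sqrt(0.4264332 * 6284.9 * 939.05 / (6284.9 + 939.05)) = 18.67 m

18.67 m


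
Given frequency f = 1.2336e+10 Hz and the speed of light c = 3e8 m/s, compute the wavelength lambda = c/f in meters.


lambda = c / f = 3.0000e+08 / 1.2336e+10 = 0.02432 m

0.02432 m


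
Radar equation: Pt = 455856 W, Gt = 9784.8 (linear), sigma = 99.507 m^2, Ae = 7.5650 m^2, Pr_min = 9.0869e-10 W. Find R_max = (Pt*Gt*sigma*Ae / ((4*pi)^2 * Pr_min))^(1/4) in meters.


R^4 = 455856*9784.8*99.507*7.5650 / ((4*pi)^2 * 9.0869e-10) = 2.339951e+19
R_max = 2.339951e+19^0.25 = 69551 m

69551 m


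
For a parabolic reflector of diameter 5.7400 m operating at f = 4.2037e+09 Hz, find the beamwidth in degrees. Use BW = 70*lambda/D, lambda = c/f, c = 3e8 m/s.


lambda = c / f = 3.0000e+08 / 4.2037e+09 = 0.07136570 m
BW = 70 * 0.07136570 / 5.7400 = 0.8703 deg

0.8703 deg


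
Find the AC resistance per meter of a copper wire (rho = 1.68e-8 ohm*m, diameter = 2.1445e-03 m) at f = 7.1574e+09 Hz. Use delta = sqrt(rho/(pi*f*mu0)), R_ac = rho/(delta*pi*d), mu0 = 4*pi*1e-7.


delta = sqrt(1.68e-8 / (pi * 7.1574e+09 * 4*pi*1e-7)) = 7.710759e-07 m
R_ac = 1.68e-8 / (7.710759e-07 * pi * 2.1445e-03) = 3.234 ohm/m

3.234 ohm/m


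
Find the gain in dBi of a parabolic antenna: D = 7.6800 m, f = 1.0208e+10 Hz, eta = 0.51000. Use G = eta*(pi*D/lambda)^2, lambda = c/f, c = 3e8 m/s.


lambda = c / f = 3.0000e+08 / 1.0208e+10 = 0.02938871 m
G_linear = 0.51000 * (pi * 7.6800 / 0.02938871)^2 = 343741.0
G_dBi = 10 * log10(343741.0) = 55.36 dBi

55.36 dBi


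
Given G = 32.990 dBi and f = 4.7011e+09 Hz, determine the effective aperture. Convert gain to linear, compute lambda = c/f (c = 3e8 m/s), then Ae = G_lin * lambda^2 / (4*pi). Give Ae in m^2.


lambda = c / f = 3.0000e+08 / 4.7011e+09 = 0.06381485 m
G_linear = 10^(32.990/10) = 1990.673
Ae = G_linear * lambda^2 / (4*pi) = 1990.673 * 0.06381485^2 / (4*pi) = 0.6451 m^2

0.6451 m^2


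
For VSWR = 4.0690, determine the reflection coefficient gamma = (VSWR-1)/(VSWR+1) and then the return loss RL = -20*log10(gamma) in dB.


gamma = (4.0690 - 1) / (4.0690 + 1) = 0.6054449
RL = -20 * log10(0.6054449) = 4.359 dB

4.359 dB


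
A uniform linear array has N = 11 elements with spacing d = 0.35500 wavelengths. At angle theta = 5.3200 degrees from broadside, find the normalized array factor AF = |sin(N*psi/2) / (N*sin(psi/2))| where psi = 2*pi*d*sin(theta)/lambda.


psi = 2*pi*0.35500*sin(5.3200 deg) = 0.2068107 rad
AF = |sin(11*0.2068107/2) / (11*sin(0.2068107/2))| = 0.7993

0.7993


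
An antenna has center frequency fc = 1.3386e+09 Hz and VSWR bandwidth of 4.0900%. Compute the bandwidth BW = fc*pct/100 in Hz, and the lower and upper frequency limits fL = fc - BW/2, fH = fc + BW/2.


BW = 1.3386e+09 * 4.0900/100 = 5.474874e+07 Hz
fL = 1.3386e+09 - 5.474874e+07/2 = 1.311e+09 Hz
fH = 1.3386e+09 + 5.474874e+07/2 = 1.366e+09 Hz

BW=5.475e+07 Hz, fL=1.311e+09 Hz, fH=1.366e+09 Hz


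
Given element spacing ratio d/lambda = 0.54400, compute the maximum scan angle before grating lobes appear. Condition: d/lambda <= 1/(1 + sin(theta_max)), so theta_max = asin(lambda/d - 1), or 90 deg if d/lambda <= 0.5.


lambda/d - 1 = 1/0.54400 - 1 = 0.8382353
theta_max = asin(0.8382353) = 56.95 deg

56.95 deg


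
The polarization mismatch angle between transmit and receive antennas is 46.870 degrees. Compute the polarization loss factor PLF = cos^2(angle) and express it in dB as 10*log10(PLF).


PLF_linear = cos^2(46.870 deg) = 0.4673855
PLF_dB = 10 * log10(0.4673855) = -3.303 dB

-3.303 dB


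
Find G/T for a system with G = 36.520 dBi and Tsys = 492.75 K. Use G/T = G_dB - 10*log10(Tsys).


G/T = 36.520 - 10*log10(492.75) = 36.520 - 26.92627 = 9.594 dB/K

9.594 dB/K


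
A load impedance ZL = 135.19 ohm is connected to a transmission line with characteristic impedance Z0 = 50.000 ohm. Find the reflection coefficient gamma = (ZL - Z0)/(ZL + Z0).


gamma = (135.19 - 50.000) / (135.19 + 50.000) = 0.4600

0.4600


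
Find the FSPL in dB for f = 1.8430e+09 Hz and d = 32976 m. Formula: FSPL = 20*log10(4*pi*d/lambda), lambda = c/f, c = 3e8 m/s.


lambda = c / f = 3.0000e+08 / 1.8430e+09 = 0.1627781 m
FSPL = 20 * log10(4*pi*32976/0.1627781) = 128.1 dB

128.1 dB


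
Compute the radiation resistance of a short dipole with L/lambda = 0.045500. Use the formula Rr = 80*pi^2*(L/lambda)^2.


Rr = 80 * pi^2 * (0.045500)^2 = 80 * 9.869604 * 2.070250e-03 = 1.635 ohm

1.635 ohm


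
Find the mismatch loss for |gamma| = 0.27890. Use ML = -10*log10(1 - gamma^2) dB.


ML = -10 * log10(1 - 0.27890^2) = -10 * log10(0.92221479) = 0.3517 dB

0.3517 dB


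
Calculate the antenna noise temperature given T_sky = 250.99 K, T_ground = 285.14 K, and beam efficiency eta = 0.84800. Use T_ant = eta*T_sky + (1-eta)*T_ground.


T_ant = 0.84800 * 250.99 + (1 - 0.84800) * 285.14 = 256.2 K

256.2 K


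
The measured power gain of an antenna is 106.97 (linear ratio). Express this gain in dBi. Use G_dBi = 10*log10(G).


G_dBi = 10 * log10(106.97) = 20.29 dBi

20.29 dBi


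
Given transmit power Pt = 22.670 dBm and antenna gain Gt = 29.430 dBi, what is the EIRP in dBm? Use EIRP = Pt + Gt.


EIRP = Pt + Gt = 22.670 + 29.430 = 52.10 dBm

52.10 dBm


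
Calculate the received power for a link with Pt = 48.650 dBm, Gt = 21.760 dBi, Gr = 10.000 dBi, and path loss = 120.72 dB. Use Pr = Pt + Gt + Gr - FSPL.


Pr = 48.650 + 21.760 + 10.000 - 120.72 = -40.31 dBm

-40.31 dBm


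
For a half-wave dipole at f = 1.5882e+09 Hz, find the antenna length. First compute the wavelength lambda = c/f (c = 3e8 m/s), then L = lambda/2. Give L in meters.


lambda = c / f = 3.0000e+08 / 1.5882e+09 = 0.1888931 m
L = lambda / 2 = 0.1888931 / 2 = 0.09445 m

0.09445 m


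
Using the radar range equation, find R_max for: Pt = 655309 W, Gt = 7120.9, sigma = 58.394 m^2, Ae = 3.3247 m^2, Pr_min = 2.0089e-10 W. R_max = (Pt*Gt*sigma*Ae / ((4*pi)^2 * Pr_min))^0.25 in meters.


R^4 = 655309*7120.9*58.394*3.3247 / ((4*pi)^2 * 2.0089e-10) = 2.855773e+19
R_max = 2.855773e+19^0.25 = 73102 m

73102 m


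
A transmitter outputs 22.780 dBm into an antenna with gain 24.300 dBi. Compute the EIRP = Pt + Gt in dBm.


EIRP = Pt + Gt = 22.780 + 24.300 = 47.08 dBm

47.08 dBm


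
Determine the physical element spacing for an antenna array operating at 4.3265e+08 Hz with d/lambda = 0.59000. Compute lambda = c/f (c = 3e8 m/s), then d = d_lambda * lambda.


lambda = c / f = 3.0000e+08 / 4.3265e+08 = 0.6934011 m
d = 0.59000 * 0.6934011 = 0.4091 m

0.4091 m


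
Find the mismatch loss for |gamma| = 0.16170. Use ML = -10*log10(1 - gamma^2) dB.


ML = -10 * log10(1 - 0.16170^2) = -10 * log10(0.97385311) = 0.1151 dB

0.1151 dB


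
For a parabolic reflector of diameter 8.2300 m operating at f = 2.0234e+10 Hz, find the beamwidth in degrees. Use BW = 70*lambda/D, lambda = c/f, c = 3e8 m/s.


lambda = c / f = 3.0000e+08 / 2.0234e+10 = 0.01482653 m
BW = 70 * 0.01482653 / 8.2300 = 0.1261 deg

0.1261 deg


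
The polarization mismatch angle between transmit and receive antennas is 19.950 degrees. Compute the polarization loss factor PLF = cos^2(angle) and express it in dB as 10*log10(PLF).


PLF_linear = cos^2(19.950 deg) = 0.8835826
PLF_dB = 10 * log10(0.8835826) = -0.5375 dB

-0.5375 dB


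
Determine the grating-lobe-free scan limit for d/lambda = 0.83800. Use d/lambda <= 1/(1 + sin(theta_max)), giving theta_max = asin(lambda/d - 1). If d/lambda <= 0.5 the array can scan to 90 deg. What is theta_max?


lambda/d - 1 = 1/0.83800 - 1 = 0.1933174
theta_max = asin(0.1933174) = 11.15 deg

11.15 deg


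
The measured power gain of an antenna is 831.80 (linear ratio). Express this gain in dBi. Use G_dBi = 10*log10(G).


G_dBi = 10 * log10(831.80) = 29.20 dBi

29.20 dBi


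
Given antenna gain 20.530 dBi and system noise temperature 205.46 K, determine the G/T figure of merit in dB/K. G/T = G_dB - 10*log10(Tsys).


G/T = 20.530 - 10*log10(205.46) = 20.530 - 23.12727 = -2.597 dB/K

-2.597 dB/K


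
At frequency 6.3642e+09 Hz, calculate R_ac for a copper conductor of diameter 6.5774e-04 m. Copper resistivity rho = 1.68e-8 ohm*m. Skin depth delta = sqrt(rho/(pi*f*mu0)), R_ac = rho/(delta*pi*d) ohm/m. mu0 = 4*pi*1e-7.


delta = sqrt(1.68e-8 / (pi * 6.3642e+09 * 4*pi*1e-7)) = 8.177167e-07 m
R_ac = 1.68e-8 / (8.177167e-07 * pi * 6.5774e-04) = 9.943 ohm/m

9.943 ohm/m


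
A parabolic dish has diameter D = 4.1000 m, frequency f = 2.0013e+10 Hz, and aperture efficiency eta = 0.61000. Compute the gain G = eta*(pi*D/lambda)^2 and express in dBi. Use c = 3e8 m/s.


lambda = c / f = 3.0000e+08 / 2.0013e+10 = 0.01499026 m
G_linear = 0.61000 * (pi * 4.1000 / 0.01499026)^2 = 450379.9
G_dBi = 10 * log10(450379.9) = 56.54 dBi

56.54 dBi


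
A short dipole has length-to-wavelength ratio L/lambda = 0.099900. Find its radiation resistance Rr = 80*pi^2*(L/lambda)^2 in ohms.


Rr = 80 * pi^2 * (0.099900)^2 = 80 * 9.869604 * 9.980010e-03 = 7.880 ohm

7.880 ohm


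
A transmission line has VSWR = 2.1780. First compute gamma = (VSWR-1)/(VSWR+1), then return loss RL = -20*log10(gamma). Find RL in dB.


gamma = (2.1780 - 1) / (2.1780 + 1) = 0.3706734
RL = -20 * log10(0.3706734) = 8.620 dB

8.620 dB


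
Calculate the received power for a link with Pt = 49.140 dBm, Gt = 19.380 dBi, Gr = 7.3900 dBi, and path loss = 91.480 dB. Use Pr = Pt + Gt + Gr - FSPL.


Pr = 49.140 + 19.380 + 7.3900 - 91.480 = -15.57 dBm

-15.57 dBm


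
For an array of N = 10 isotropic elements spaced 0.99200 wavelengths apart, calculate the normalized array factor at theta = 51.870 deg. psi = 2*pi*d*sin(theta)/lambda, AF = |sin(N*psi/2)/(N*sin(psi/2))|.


psi = 2*pi*0.99200*sin(51.870 deg) = 4.902888 rad
AF = |sin(10*4.902888/2) / (10*sin(4.902888/2))| = 0.09105

0.09105


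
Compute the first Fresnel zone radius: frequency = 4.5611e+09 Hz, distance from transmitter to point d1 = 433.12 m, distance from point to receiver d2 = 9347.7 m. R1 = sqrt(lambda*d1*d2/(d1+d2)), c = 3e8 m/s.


lambda = c / f = 3.0000e+08 / 4.5611e+09 = 0.06577361 m
R1 = sqrt(0.06577361 * 433.12 * 9347.7 / (433.12 + 9347.7)) = 5.218 m

5.218 m


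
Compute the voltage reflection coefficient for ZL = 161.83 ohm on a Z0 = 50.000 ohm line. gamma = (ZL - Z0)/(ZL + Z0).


gamma = (161.83 - 50.000) / (161.83 + 50.000) = 0.5279

0.5279


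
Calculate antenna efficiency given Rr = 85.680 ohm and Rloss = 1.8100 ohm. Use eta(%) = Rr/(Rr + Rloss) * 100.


eta = 85.680 / (85.680 + 1.8100) * 100 = 97.93%

97.93%


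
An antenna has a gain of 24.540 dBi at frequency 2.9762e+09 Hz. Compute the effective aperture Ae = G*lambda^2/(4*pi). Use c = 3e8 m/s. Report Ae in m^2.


lambda = c / f = 3.0000e+08 / 2.9762e+09 = 0.1007997 m
G_linear = 10^(24.540/10) = 284.4461
Ae = G_linear * lambda^2 / (4*pi) = 284.4461 * 0.1007997^2 / (4*pi) = 0.2300 m^2

0.2300 m^2


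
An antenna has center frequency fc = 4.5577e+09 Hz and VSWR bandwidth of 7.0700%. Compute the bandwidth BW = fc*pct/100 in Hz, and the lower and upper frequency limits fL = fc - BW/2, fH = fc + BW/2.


BW = 4.5577e+09 * 7.0700/100 = 3.222294e+08 Hz
fL = 4.5577e+09 - 3.222294e+08/2 = 4.397e+09 Hz
fH = 4.5577e+09 + 3.222294e+08/2 = 4.719e+09 Hz

BW=3.222e+08 Hz, fL=4.397e+09 Hz, fH=4.719e+09 Hz


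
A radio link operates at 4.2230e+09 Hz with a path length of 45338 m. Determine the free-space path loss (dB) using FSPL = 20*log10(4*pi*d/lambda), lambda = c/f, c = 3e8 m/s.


lambda = c / f = 3.0000e+08 / 4.2230e+09 = 0.07103955 m
FSPL = 20 * log10(4*pi*45338/0.07103955) = 138.1 dB

138.1 dB


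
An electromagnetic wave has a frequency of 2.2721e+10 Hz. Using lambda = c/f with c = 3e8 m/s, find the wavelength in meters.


lambda = c / f = 3.0000e+08 / 2.2721e+10 = 0.01320 m

0.01320 m


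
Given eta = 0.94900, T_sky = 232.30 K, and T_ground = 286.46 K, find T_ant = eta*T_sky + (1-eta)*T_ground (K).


T_ant = 0.94900 * 232.30 + (1 - 0.94900) * 286.46 = 235.1 K

235.1 K


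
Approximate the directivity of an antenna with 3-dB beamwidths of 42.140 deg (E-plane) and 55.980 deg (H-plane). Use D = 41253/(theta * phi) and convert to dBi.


D_linear = 41253 / (42.140 * 55.980) = 17.48752
D_dBi = 10 * log10(17.48752) = 12.43 dBi

12.43 dBi


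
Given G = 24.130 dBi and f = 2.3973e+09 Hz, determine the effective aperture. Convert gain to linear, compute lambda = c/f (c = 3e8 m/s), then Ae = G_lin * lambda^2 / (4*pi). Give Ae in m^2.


lambda = c / f = 3.0000e+08 / 2.3973e+09 = 0.1251408 m
G_linear = 10^(24.130/10) = 258.8213
Ae = G_linear * lambda^2 / (4*pi) = 258.8213 * 0.1251408^2 / (4*pi) = 0.3225 m^2

0.3225 m^2


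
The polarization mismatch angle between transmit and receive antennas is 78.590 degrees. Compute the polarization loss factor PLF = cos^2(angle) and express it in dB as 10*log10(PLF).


PLF_linear = cos^2(78.590 deg) = 0.03913609
PLF_dB = 10 * log10(0.03913609) = -14.07 dB

-14.07 dB


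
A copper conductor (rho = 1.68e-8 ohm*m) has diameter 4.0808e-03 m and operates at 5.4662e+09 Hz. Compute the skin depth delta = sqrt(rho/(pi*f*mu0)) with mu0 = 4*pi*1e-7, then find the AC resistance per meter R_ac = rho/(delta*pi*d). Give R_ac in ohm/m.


delta = sqrt(1.68e-8 / (pi * 5.4662e+09 * 4*pi*1e-7)) = 8.823320e-07 m
R_ac = 1.68e-8 / (8.823320e-07 * pi * 4.0808e-03) = 1.485 ohm/m

1.485 ohm/m


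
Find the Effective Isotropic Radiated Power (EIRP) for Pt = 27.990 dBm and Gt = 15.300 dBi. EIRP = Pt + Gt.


EIRP = Pt + Gt = 27.990 + 15.300 = 43.29 dBm

43.29 dBm


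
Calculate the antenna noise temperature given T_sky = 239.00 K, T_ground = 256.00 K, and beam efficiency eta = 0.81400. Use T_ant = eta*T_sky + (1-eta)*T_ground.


T_ant = 0.81400 * 239.00 + (1 - 0.81400) * 256.00 = 242.2 K

242.2 K


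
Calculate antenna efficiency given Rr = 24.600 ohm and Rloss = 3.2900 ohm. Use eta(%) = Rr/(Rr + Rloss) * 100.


eta = 24.600 / (24.600 + 3.2900) * 100 = 88.20%

88.20%


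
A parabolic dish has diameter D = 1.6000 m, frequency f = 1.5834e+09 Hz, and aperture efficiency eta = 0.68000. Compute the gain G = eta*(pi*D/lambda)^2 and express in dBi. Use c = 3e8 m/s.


lambda = c / f = 3.0000e+08 / 1.5834e+09 = 0.1894657 m
G_linear = 0.68000 * (pi * 1.6000 / 0.1894657)^2 = 478.6162
G_dBi = 10 * log10(478.6162) = 26.80 dBi

26.80 dBi


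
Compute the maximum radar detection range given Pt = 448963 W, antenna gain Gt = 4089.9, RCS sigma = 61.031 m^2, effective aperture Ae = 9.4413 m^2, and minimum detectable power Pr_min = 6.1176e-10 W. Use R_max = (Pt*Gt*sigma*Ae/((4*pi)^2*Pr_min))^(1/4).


R^4 = 448963*4089.9*61.031*9.4413 / ((4*pi)^2 * 6.1176e-10) = 1.095228e+19
R_max = 1.095228e+19^0.25 = 57528 m

57528 m


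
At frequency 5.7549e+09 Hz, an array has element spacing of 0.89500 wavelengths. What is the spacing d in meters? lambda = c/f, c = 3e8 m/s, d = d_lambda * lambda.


lambda = c / f = 3.0000e+08 / 5.7549e+09 = 0.05212949 m
d = 0.89500 * 0.05212949 = 0.04666 m

0.04666 m


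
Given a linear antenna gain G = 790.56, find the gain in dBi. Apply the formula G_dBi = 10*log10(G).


G_dBi = 10 * log10(790.56) = 28.98 dBi

28.98 dBi


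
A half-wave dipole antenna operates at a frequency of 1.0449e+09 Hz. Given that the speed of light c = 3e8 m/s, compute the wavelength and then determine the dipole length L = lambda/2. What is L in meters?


lambda = c / f = 3.0000e+08 / 1.0449e+09 = 0.2871088 m
L = lambda / 2 = 0.2871088 / 2 = 0.1436 m

0.1436 m


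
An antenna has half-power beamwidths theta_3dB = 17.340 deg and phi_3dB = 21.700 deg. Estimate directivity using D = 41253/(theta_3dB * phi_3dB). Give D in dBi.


D_linear = 41253 / (17.340 * 21.700) = 109.6344
D_dBi = 10 * log10(109.6344) = 20.40 dBi

20.40 dBi


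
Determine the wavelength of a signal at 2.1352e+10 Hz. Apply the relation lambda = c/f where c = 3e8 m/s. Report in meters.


lambda = c / f = 3.0000e+08 / 2.1352e+10 = 0.01405 m

0.01405 m


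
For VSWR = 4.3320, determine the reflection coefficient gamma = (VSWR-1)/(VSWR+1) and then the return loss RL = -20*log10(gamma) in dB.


gamma = (4.3320 - 1) / (4.3320 + 1) = 0.6249062
RL = -20 * log10(0.6249062) = 4.084 dB

4.084 dB


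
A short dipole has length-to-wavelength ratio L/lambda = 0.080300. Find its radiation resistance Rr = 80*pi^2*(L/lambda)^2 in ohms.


Rr = 80 * pi^2 * (0.080300)^2 = 80 * 9.869604 * 6.448090e-03 = 5.091 ohm

5.091 ohm


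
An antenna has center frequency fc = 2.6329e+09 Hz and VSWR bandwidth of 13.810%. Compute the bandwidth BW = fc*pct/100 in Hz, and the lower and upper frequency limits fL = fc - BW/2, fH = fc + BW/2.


BW = 2.6329e+09 * 13.810/100 = 3.636035e+08 Hz
fL = 2.6329e+09 - 3.636035e+08/2 = 2.451e+09 Hz
fH = 2.6329e+09 + 3.636035e+08/2 = 2.815e+09 Hz

BW=3.636e+08 Hz, fL=2.451e+09 Hz, fH=2.815e+09 Hz


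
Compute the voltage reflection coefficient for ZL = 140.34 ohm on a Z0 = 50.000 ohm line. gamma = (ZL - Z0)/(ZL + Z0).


gamma = (140.34 - 50.000) / (140.34 + 50.000) = 0.4746

0.4746


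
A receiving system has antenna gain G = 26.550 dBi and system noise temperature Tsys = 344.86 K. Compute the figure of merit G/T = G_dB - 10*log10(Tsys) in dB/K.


G/T = 26.550 - 10*log10(344.86) = 26.550 - 25.37643 = 1.174 dB/K

1.174 dB/K


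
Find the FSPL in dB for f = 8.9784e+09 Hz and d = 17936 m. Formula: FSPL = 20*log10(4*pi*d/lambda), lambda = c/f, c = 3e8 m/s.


lambda = c / f = 3.0000e+08 / 8.9784e+09 = 0.03341353 m
FSPL = 20 * log10(4*pi*17936/0.03341353) = 136.6 dB

136.6 dB


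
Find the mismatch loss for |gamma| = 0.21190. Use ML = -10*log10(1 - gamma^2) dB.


ML = -10 * log10(1 - 0.21190^2) = -10 * log10(0.95509839) = 0.1995 dB

0.1995 dB


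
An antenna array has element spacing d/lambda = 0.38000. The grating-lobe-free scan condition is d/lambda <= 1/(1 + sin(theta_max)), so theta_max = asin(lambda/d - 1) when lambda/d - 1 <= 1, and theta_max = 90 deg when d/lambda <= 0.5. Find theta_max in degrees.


lambda/d - 1 = 1/0.38000 - 1 = 1.631579 >= 1
d/lambda <= 0.5, so the array can scan to endfire without grating lobes: theta_max = 90 deg

90 deg


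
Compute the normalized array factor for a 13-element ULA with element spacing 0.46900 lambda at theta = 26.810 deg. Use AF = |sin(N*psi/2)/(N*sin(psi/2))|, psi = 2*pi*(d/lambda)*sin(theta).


psi = 2*pi*0.46900*sin(26.810 deg) = 1.329111 rad
AF = |sin(13*1.329111/2) / (13*sin(1.329111/2))| = 0.08821

0.08821


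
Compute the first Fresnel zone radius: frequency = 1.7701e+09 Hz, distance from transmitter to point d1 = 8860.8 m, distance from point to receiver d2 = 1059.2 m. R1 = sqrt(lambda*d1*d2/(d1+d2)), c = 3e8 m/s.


lambda = c / f = 3.0000e+08 / 1.7701e+09 = 0.1694820 m
R1 = sqrt(0.1694820 * 8860.8 * 1059.2 / (8860.8 + 1059.2)) = 12.66 m

12.66 m


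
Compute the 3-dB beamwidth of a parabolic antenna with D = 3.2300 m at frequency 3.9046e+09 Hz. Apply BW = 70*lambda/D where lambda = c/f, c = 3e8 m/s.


lambda = c / f = 3.0000e+08 / 3.9046e+09 = 0.07683245 m
BW = 70 * 0.07683245 / 3.2300 = 1.665 deg

1.665 deg


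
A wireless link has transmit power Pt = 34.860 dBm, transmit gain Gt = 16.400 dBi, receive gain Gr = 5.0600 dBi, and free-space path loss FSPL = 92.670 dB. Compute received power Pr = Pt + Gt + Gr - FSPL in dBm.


Pr = 34.860 + 16.400 + 5.0600 - 92.670 = -36.35 dBm

-36.35 dBm


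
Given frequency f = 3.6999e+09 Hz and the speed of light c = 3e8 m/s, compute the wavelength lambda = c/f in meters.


lambda = c / f = 3.0000e+08 / 3.6999e+09 = 0.08108 m

0.08108 m


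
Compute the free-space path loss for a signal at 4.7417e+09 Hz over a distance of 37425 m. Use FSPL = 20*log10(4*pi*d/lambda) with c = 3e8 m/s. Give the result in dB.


lambda = c / f = 3.0000e+08 / 4.7417e+09 = 0.06326845 m
FSPL = 20 * log10(4*pi*37425/0.06326845) = 137.4 dB

137.4 dB


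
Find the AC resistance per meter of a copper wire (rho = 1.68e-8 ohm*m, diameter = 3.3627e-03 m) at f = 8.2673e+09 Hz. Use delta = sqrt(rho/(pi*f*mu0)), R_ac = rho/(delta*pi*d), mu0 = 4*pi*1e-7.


delta = sqrt(1.68e-8 / (pi * 8.2673e+09 * 4*pi*1e-7)) = 7.174521e-07 m
R_ac = 1.68e-8 / (7.174521e-07 * pi * 3.3627e-03) = 2.217 ohm/m

2.217 ohm/m


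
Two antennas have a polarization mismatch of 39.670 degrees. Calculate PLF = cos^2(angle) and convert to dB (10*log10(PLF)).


PLF_linear = cos^2(39.670 deg) = 0.5924903
PLF_dB = 10 * log10(0.5924903) = -2.273 dB

-2.273 dB


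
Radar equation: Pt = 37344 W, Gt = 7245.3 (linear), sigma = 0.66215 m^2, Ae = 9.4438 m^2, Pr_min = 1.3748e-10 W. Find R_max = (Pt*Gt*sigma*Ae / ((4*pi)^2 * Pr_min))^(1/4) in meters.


R^4 = 37344*7245.3*0.66215*9.4438 / ((4*pi)^2 * 1.3748e-10) = 7.793295e+16
R_max = 7.793295e+16^0.25 = 16708 m

16708 m


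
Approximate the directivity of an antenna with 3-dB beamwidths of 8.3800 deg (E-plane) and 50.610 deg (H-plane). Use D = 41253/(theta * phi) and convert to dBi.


D_linear = 41253 / (8.3800 * 50.610) = 97.26916
D_dBi = 10 * log10(97.26916) = 19.88 dBi

19.88 dBi


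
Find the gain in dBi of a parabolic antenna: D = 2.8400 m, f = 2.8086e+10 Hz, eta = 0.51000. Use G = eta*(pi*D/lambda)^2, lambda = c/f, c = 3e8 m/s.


lambda = c / f = 3.0000e+08 / 2.8086e+10 = 0.01068148 m
G_linear = 0.51000 * (pi * 2.8400 / 0.01068148)^2 = 355831.0
G_dBi = 10 * log10(355831.0) = 55.51 dBi

55.51 dBi


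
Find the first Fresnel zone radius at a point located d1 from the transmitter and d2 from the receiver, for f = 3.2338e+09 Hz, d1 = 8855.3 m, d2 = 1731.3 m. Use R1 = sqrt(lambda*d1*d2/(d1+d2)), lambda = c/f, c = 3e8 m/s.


lambda = c / f = 3.0000e+08 / 3.2338e+09 = 0.09277012 m
R1 = sqrt(0.09277012 * 8855.3 * 1731.3 / (8855.3 + 1731.3)) = 11.59 m

11.59 m


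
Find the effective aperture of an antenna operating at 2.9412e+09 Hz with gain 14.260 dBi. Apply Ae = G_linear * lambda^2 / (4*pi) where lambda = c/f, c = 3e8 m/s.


lambda = c / f = 3.0000e+08 / 2.9412e+09 = 0.1019992 m
G_linear = 10^(14.260/10) = 26.66859
Ae = G_linear * lambda^2 / (4*pi) = 26.66859 * 0.1019992^2 / (4*pi) = 0.02208 m^2

0.02208 m^2


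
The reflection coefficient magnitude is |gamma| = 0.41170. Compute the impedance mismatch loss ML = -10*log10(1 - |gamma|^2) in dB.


ML = -10 * log10(1 - 0.41170^2) = -10 * log10(0.83050311) = 0.8066 dB

0.8066 dB


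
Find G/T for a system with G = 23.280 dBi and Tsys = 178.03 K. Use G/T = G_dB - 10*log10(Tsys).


G/T = 23.280 - 10*log10(178.03) = 23.280 - 22.50493 = 0.7751 dB/K

0.7751 dB/K


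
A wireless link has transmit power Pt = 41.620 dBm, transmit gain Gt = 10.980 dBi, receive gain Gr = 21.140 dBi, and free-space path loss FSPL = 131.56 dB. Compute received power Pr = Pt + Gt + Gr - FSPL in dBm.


Pr = 41.620 + 10.980 + 21.140 - 131.56 = -57.82 dBm

-57.82 dBm


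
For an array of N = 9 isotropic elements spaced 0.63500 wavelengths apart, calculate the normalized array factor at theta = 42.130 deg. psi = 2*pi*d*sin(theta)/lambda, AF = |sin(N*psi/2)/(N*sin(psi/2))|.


psi = 2*pi*0.63500*sin(42.130 deg) = 2.676433 rad
AF = |sin(9*2.676433/2) / (9*sin(2.676433/2))| = 0.05698

0.05698


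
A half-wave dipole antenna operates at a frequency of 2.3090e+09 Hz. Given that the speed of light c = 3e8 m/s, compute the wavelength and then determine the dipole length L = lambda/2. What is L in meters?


lambda = c / f = 3.0000e+08 / 2.3090e+09 = 0.1299264 m
L = lambda / 2 = 0.1299264 / 2 = 0.06496 m

0.06496 m


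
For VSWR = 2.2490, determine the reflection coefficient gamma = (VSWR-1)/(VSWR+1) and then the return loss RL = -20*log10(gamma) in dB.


gamma = (2.2490 - 1) / (2.2490 + 1) = 0.3844260
RL = -20 * log10(0.3844260) = 8.304 dB

8.304 dB


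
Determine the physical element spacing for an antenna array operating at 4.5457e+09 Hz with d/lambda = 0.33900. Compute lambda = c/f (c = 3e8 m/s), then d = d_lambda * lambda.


lambda = c / f = 3.0000e+08 / 4.5457e+09 = 0.06599644 m
d = 0.33900 * 0.06599644 = 0.02237 m

0.02237 m


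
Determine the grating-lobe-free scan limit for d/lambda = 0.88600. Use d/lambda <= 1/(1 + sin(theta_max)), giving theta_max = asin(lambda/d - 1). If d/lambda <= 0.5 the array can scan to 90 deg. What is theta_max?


lambda/d - 1 = 1/0.88600 - 1 = 0.1286682
theta_max = asin(0.1286682) = 7.393 deg

7.393 deg


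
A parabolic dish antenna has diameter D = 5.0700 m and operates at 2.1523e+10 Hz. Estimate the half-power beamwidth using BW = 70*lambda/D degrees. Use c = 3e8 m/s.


lambda = c / f = 3.0000e+08 / 2.1523e+10 = 0.01393858 m
BW = 70 * 0.01393858 / 5.0700 = 0.1924 deg

0.1924 deg


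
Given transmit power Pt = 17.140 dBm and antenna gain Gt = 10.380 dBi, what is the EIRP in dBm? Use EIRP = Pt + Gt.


EIRP = Pt + Gt = 17.140 + 10.380 = 27.52 dBm

27.52 dBm


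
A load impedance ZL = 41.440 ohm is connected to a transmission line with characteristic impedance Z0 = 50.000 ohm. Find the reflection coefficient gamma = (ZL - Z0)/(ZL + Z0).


gamma = (41.440 - 50.000) / (41.440 + 50.000) = -0.09361

-0.09361


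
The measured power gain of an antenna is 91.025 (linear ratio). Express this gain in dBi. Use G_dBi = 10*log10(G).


G_dBi = 10 * log10(91.025) = 19.59 dBi

19.59 dBi


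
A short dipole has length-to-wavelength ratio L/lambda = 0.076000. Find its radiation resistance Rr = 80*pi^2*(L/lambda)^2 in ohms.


Rr = 80 * pi^2 * (0.076000)^2 = 80 * 9.869604 * 5.776000e-03 = 4.561 ohm

4.561 ohm


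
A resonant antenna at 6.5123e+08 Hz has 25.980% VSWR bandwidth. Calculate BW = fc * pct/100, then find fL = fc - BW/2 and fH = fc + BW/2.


BW = 6.5123e+08 * 25.980/100 = 1.691896e+08 Hz
fL = 6.5123e+08 - 1.691896e+08/2 = 5.666e+08 Hz
fH = 6.5123e+08 + 1.691896e+08/2 = 7.358e+08 Hz

BW=1.692e+08 Hz, fL=5.666e+08 Hz, fH=7.358e+08 Hz


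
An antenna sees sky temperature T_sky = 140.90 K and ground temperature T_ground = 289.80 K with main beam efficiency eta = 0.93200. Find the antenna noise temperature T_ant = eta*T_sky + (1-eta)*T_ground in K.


T_ant = 0.93200 * 140.90 + (1 - 0.93200) * 289.80 = 151.0 K

151.0 K


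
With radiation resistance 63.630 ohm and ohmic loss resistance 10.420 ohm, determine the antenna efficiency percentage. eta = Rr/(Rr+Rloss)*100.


eta = 63.630 / (63.630 + 10.420) * 100 = 85.93%

85.93%


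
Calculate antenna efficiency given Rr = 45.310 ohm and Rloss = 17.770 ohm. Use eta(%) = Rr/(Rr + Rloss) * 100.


eta = 45.310 / (45.310 + 17.770) * 100 = 71.83%

71.83%


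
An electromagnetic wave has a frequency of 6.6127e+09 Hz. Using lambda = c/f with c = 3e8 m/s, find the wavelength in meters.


lambda = c / f = 3.0000e+08 / 6.6127e+09 = 0.04537 m

0.04537 m


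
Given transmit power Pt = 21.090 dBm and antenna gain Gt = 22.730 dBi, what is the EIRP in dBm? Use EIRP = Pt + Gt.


EIRP = Pt + Gt = 21.090 + 22.730 = 43.82 dBm

43.82 dBm


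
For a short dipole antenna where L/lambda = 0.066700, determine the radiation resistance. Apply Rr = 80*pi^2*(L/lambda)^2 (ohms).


Rr = 80 * pi^2 * (0.066700)^2 = 80 * 9.869604 * 4.448890e-03 = 3.513 ohm

3.513 ohm


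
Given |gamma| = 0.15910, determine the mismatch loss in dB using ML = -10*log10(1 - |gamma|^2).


ML = -10 * log10(1 - 0.15910^2) = -10 * log10(0.97468719) = 0.1113 dB

0.1113 dB


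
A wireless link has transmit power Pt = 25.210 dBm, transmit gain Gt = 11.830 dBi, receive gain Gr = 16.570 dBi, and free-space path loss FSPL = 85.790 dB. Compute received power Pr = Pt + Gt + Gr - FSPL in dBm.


Pr = 25.210 + 11.830 + 16.570 - 85.790 = -32.18 dBm

-32.18 dBm


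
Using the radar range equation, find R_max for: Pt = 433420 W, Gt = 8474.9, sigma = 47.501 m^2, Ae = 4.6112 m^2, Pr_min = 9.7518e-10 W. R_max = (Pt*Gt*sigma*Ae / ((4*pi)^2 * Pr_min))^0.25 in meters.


R^4 = 433420*8474.9*47.501*4.6112 / ((4*pi)^2 * 9.7518e-10) = 5.224632e+18
R_max = 5.224632e+18^0.25 = 47809 m

47809 m


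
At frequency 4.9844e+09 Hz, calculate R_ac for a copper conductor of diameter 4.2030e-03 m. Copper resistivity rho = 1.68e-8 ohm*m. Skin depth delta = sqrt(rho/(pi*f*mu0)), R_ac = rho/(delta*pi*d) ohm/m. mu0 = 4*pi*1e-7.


delta = sqrt(1.68e-8 / (pi * 4.9844e+09 * 4*pi*1e-7)) = 9.239923e-07 m
R_ac = 1.68e-8 / (9.239923e-07 * pi * 4.2030e-03) = 1.377 ohm/m

1.377 ohm/m


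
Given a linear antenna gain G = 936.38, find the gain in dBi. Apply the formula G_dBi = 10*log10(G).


G_dBi = 10 * log10(936.38) = 29.71 dBi

29.71 dBi


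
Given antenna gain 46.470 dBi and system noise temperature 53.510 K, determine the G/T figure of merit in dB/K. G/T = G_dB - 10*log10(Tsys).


G/T = 46.470 - 10*log10(53.510) = 46.470 - 17.28435 = 29.19 dB/K

29.19 dB/K


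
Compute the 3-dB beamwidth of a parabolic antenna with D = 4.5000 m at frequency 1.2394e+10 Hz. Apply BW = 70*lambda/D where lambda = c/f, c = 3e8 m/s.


lambda = c / f = 3.0000e+08 / 1.2394e+10 = 0.02420526 m
BW = 70 * 0.02420526 / 4.5000 = 0.3765 deg

0.3765 deg


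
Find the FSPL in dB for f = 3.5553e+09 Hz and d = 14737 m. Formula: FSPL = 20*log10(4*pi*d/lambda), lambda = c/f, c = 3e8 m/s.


lambda = c / f = 3.0000e+08 / 3.5553e+09 = 0.08438106 m
FSPL = 20 * log10(4*pi*14737/0.08438106) = 126.8 dB

126.8 dB


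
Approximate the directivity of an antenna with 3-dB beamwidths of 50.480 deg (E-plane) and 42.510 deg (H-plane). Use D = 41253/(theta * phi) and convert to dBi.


D_linear = 41253 / (50.480 * 42.510) = 19.22406
D_dBi = 10 * log10(19.22406) = 12.84 dBi

12.84 dBi


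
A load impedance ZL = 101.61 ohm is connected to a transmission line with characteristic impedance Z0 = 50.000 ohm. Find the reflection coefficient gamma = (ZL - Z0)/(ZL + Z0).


gamma = (101.61 - 50.000) / (101.61 + 50.000) = 0.3404

0.3404


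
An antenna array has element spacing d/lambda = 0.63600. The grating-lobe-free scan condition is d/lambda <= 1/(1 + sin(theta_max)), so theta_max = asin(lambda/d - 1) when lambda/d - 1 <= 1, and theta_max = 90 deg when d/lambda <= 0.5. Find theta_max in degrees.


lambda/d - 1 = 1/0.63600 - 1 = 0.5723270
theta_max = asin(0.5723270) = 34.91 deg

34.91 deg


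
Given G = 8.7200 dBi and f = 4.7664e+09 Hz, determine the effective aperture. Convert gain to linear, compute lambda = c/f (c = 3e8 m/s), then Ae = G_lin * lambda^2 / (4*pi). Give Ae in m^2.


lambda = c / f = 3.0000e+08 / 4.7664e+09 = 0.06294058 m
G_linear = 10^(8.7200/10) = 7.447320
Ae = G_linear * lambda^2 / (4*pi) = 7.447320 * 0.06294058^2 / (4*pi) = 2.348e-03 m^2

2.348e-03 m^2


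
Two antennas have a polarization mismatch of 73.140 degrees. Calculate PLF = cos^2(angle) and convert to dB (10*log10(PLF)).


PLF_linear = cos^2(73.140 deg) = 0.08411980
PLF_dB = 10 * log10(0.08411980) = -10.75 dB

-10.75 dB


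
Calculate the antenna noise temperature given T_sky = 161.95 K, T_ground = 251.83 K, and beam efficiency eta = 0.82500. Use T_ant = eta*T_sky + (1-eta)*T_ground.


T_ant = 0.82500 * 161.95 + (1 - 0.82500) * 251.83 = 177.7 K

177.7 K


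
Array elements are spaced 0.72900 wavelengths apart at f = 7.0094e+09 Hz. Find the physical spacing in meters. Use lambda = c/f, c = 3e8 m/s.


lambda = c / f = 3.0000e+08 / 7.0094e+09 = 0.04279967 m
d = 0.72900 * 0.04279967 = 0.03120 m

0.03120 m


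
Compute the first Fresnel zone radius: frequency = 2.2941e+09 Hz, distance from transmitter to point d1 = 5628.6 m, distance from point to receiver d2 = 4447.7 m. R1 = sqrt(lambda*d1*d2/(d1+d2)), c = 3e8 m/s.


lambda = c / f = 3.0000e+08 / 2.2941e+09 = 0.1307702 m
R1 = sqrt(0.1307702 * 5628.6 * 4447.7 / (5628.6 + 4447.7)) = 18.02 m

18.02 m


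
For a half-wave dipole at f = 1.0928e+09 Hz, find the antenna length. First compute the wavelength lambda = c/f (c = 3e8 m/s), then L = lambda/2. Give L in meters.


lambda = c / f = 3.0000e+08 / 1.0928e+09 = 0.2745242 m
L = lambda / 2 = 0.2745242 / 2 = 0.1373 m

0.1373 m


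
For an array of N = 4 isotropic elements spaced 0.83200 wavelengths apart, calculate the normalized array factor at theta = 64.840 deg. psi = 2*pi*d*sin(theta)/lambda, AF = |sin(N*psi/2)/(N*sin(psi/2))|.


psi = 2*pi*0.83200*sin(64.840 deg) = 4.731636 rad
AF = |sin(4*4.731636/2) / (4*sin(4.731636/2))| = 0.01374

0.01374


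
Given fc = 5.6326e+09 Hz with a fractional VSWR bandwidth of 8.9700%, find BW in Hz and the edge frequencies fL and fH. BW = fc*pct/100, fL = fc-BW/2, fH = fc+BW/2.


BW = 5.6326e+09 * 8.9700/100 = 5.052442e+08 Hz
fL = 5.6326e+09 - 5.052442e+08/2 = 5.380e+09 Hz
fH = 5.6326e+09 + 5.052442e+08/2 = 5.885e+09 Hz

BW=5.052e+08 Hz, fL=5.380e+09 Hz, fH=5.885e+09 Hz


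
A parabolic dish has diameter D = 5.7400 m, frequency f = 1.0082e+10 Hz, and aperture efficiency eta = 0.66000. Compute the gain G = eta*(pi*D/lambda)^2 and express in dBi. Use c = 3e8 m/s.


lambda = c / f = 3.0000e+08 / 1.0082e+10 = 0.02975600 m
G_linear = 0.66000 * (pi * 5.7400 / 0.02975600)^2 = 242392.0
G_dBi = 10 * log10(242392.0) = 53.85 dBi

53.85 dBi


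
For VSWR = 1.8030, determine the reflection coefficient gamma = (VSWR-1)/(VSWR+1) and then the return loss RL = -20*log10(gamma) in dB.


gamma = (1.8030 - 1) / (1.8030 + 1) = 0.2864788
RL = -20 * log10(0.2864788) = 10.86 dB

10.86 dB


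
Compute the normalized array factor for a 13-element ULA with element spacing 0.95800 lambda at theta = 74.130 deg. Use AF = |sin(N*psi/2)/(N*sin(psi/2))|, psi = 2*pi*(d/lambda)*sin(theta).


psi = 2*pi*0.95800*sin(74.130 deg) = 5.789864 rad
AF = |sin(13*5.789864/2) / (13*sin(5.789864/2))| = 0.02046

0.02046


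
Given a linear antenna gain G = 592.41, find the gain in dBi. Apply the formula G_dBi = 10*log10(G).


G_dBi = 10 * log10(592.41) = 27.73 dBi

27.73 dBi


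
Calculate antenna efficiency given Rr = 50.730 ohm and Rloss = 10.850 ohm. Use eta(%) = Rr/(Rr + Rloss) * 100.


eta = 50.730 / (50.730 + 10.850) * 100 = 82.38%

82.38%


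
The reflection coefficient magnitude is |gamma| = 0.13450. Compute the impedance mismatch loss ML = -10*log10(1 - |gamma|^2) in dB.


ML = -10 * log10(1 - 0.13450^2) = -10 * log10(0.98190975) = 0.07928 dB

0.07928 dB


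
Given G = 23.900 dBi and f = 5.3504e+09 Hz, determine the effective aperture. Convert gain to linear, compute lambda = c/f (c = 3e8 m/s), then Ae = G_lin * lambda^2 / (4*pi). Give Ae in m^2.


lambda = c / f = 3.0000e+08 / 5.3504e+09 = 0.05607057 m
G_linear = 10^(23.900/10) = 245.4709
Ae = G_linear * lambda^2 / (4*pi) = 245.4709 * 0.05607057^2 / (4*pi) = 0.06141 m^2

0.06141 m^2


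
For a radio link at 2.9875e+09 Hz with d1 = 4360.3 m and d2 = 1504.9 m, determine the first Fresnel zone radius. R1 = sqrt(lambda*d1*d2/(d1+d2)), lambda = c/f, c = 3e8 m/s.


lambda = c / f = 3.0000e+08 / 2.9875e+09 = 0.1004184 m
R1 = sqrt(0.1004184 * 4360.3 * 1504.9 / (4360.3 + 1504.9)) = 10.60 m

10.60 m


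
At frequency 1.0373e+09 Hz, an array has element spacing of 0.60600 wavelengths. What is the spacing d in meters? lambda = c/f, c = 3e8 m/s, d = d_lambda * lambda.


lambda = c / f = 3.0000e+08 / 1.0373e+09 = 0.2892124 m
d = 0.60600 * 0.2892124 = 0.1753 m

0.1753 m


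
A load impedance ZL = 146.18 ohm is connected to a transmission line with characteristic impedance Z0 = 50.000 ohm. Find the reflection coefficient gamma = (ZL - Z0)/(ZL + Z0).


gamma = (146.18 - 50.000) / (146.18 + 50.000) = 0.4903

0.4903


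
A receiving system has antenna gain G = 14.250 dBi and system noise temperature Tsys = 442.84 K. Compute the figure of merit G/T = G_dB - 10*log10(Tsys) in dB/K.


G/T = 14.250 - 10*log10(442.84) = 14.250 - 26.46247 = -12.21 dB/K

-12.21 dB/K


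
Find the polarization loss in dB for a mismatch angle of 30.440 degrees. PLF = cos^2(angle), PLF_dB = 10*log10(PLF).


PLF_linear = cos^2(30.440 deg) = 0.7433202
PLF_dB = 10 * log10(0.7433202) = -1.288 dB

-1.288 dB
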